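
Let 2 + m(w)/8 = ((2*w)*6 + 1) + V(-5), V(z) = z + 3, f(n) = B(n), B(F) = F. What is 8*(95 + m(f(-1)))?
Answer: -200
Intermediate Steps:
f(n) = n
V(z) = 3 + z
m(w) = -24 + 96*w (m(w) = -16 + 8*(((2*w)*6 + 1) + (3 - 5)) = -16 + 8*((12*w + 1) - 2) = -16 + 8*((1 + 12*w) - 2) = -16 + 8*(-1 + 12*w) = -16 + (-8 + 96*w) = -24 + 96*w)
8*(95 + m(f(-1))) = 8*(95 + (-24 + 96*(-1))) = 8*(95 + (-24 - 96)) = 8*(95 - 120) = 8*(-25) = -200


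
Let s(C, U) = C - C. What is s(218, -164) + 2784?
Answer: 2784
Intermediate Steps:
s(C, U) = 0
s(218, -164) + 2784 = 0 + 2784 = 2784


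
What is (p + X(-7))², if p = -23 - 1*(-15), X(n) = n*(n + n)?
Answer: 8100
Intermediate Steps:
X(n) = 2*n² (X(n) = n*(2*n) = 2*n²)
p = -8 (p = -23 + 15 = -8)
(p + X(-7))² = (-8 + 2*(-7)²)² = (-8 + 2*49)² = (-8 + 98)² = 90² = 8100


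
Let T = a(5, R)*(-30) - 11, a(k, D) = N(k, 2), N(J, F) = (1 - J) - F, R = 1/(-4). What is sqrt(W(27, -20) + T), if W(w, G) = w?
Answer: 14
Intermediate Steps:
R = -1/4 ≈ -0.25000
N(J, F) = 1 - F - J
a(k, D) = -1 - k (a(k, D) = 1 - 1*2 - k = 1 - 2 - k = -1 - k)
T = 169 (T = (-1 - 1*5)*(-30) - 11 = (-1 - 5)*(-30) - 11 = -6*(-30) - 11 = 180 - 11 = 169)
sqrt(W(27, -20) + T) = sqrt(27 + 169) = sqrt(196) = 14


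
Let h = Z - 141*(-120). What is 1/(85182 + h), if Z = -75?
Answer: 1/102027 ≈ 9.8013e-6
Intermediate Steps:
h = 16845 (h = -75 - 141*(-120) = -75 + 16920 = 16845)
1/(85182 + h) = 1/(85182 + 16845) = 1/102027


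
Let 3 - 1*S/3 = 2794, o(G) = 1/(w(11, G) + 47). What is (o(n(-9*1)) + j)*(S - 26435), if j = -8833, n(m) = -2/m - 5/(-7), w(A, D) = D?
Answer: 232131045094/755 ≈ 3.0746e+8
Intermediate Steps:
n(m) = 5/7 - 2/m (n(m) = -2/m - 5*(-1/7) = -2/m + 5/7 = 5/7 - 2/m)
o(G) = 1/(47 + G) (o(G) = 1/(G + 47) = 1/(47 + G))
S = -8373 (S = 9 - 3*2794 = 9 - 8382 = -8373)
(o(n(-9*1)) + j)*(S - 26435) = (1/(47 + (5/7 - 2/((-9*1)))) - 8833)*(-8373 - 26435) = (1/(47 + (5/7 - 2/(-9))) - 8833)*(-34808) = (1/(47 + (5/7 - 2*(-1/9))) - 8833)*(-34808) = (1/(47 + (5/7 + 2/9)) - 8833)*(-34808) = (1/(47 + 59/63) - 8833)*(-34808) = (1/(3020/63) - 8833)*(-34808) = (63/3020 - 8833)*(-34808) = -26675597/3020*(-34808) = 232131045094/755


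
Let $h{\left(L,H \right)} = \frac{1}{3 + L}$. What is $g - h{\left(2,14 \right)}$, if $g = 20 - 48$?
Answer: $- \frac{141}{5} \approx -28.2$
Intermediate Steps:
$g = -28$
$g - h{\left(2,14 \right)} = -28 - \frac{1}{3 + 2} = -28 - \frac{1}{5} = - \frac{141}{5}$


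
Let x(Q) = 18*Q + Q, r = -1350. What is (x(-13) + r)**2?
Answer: 2550409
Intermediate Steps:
x(Q) = 19*Q
(x(-13) + r)**2 = (19*(-13) - 1350)**2 = (-247 - 1350)**2 = (-1597)**2 = 2550409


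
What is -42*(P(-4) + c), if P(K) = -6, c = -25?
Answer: 1302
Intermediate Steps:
-42*(P(-4) + c) = -42*(-6 - 25) = -42*(-31) = 1302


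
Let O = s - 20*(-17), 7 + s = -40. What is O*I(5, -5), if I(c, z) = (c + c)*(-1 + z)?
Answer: -17580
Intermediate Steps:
s = -47 (s = -7 - 40 = -47)
O = 293 (O = -47 - 20*(-17) = -47 + 340 = 293)
I(c, z) = 2*c*(-1 + z) (I(c, z) = (2*c)*(-1 + z) = 2*c*(-1 + z))
O*I(5, -5) = 293*(2*5*(-1 - 5)) = 293*(2*5*(-6)) = 293*(-60) = -17580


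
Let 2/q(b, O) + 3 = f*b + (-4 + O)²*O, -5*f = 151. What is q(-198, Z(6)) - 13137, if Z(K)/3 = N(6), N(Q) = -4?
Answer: -190788641/14523 ≈ -13137.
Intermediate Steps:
f = -151/5 (f = -⅕*151 = -151/5 ≈ -30.200)
Z(K) = -12 (Z(K) = 3*(-4) = -12)
q(b, O) = 2/(-3 - 151*b/5 + O*(-4 + O)²) (q(b, O) = 2/(-3 + (-151*b/5 + (-4 + O)²*O)) = 2/(-3 + (-151*b/5 + O*(-4 + O)²)) = 2/(-3 - 151*b/5 + O*(-4 + O)²))
q(-198, Z(6)) - 13137 = 10/(-15 - 151*(-198) + 5*(-12)*(-4 - 12)²) - 13137 = 10/(-15 + 29898 + 5*(-12)*(-16)²) - 13137 = 10/(-15 + 29898 + 5*(-12)*256) - 13137 = 10/(-15 + 29898 - 15360) - 13137 = 10/14523 - 13137 = -190788641/14523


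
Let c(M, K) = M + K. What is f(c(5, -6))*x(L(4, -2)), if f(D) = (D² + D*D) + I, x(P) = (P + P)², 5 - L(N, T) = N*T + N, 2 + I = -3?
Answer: -972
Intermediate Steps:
c(M, K) = K + M
I = -5 (I = -2 - 3 = -5)
L(N, T) = 5 - N - N*T (L(N, T) = 5 - (N*T + N) = 5 - (N + N*T) = 5 + (-N - N*T) = 5 - N - N*T)
x(P) = 4*P² (x(P) = (2*P)² = 4*P²)
f(D) = -5 + 2*D² (f(D) = (D² + D*D) - 5 = (D² + D²) - 5 = 2*D² - 5 = -5 + 2*D²)
f(c(5, -6))*x(L(4, -2)) = (-5 + 2*(-6 + 5)²)*(4*(5 - 1*4 - 1*4*(-2))²) = (-5 + 2*(-1)²)*(4*(5 - 4 + 8)²) = (-5 + 2*1)*(4*9²) = (-5 + 2)*(4*81) = -3*324 = -972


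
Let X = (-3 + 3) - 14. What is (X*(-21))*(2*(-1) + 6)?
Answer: 1176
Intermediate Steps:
X = -14 (X = 0 - 14 = -14)
(X*(-21))*(2*(-1) + 6) = (-14*(-21))*(2*(-1) + 6) = 294*(-2 + 6) = 294*4 = 1176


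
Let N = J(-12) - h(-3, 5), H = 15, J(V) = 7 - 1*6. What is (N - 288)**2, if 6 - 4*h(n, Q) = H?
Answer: 1297321/16 ≈ 81083.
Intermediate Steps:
J(V) = 1 (J(V) = 7 - 6 = 1)
h(n, Q) = -9/4 (h(n, Q) = 3/2 - 1/4*15 = 3/2 - 15/4 = -9/4)
N = 13/4 (N = 1 - 1*(-9/4) = 1 + 9/4 = 13/4 ≈ 3.2500)
(N - 288)**2 = (13/4 - 288)**2 = (-1139/4)**2 = 1297321/16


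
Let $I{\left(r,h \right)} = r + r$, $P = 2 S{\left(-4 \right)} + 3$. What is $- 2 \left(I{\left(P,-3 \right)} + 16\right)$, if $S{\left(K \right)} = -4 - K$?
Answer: $-44$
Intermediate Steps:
$P = 3$ ($P = 2 \left(-4 - -4\right) + 3 = 2 \left(-4 + 4\right) + 3 = 2 \cdot 0 + 3 = 0 + 3 = 3$)
$I{\left(r,h \right)} = 2 r$
$- 2 \left(I{\left(P,-3 \right)} + 16\right) = - 2 \left(2 \cdot 3 + 16\right) = - 2 \left(6 + 16\right) = \left(-2\right) 22 = -44$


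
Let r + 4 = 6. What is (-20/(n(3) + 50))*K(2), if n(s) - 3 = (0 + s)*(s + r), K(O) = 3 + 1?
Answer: -20/17 ≈ -1.1765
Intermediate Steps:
r = 2 (r = -4 + 6 = 2)
K(O) = 4
n(s) = 3 + s*(2 + s) (n(s) = 3 + (0 + s)*(s + 2) = 3 + s*(2 + s))
(-20/(n(3) + 50))*K(2) = (-20/((3 + 3² + 2*3) + 50))*4 = (-20/((3 + 9 + 6) + 50))*4 = (-20/(18 + 50))*4 = (-20/68)*4 = ((1/68)*(-20))*4 = -5/17*4 = -20/17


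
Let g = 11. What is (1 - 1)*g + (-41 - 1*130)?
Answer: -171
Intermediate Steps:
(1 - 1)*g + (-41 - 1*130) = (1 - 1)*11 + (-41 - 1*130) = 0*11 + (-41 - 130) = 0 - 171 = -171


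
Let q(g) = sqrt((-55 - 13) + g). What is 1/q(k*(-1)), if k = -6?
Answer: -I*sqrt(62)/62 ≈ -0.127*I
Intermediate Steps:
q(g) = sqrt(-68 + g)
1/q(k*(-1)) = 1/(sqrt(-68 - 6*(-1))) = 1/(sqrt(-68 + 6)) = 1/(sqrt(-62)) = 1/(I*sqrt(62)) = -I*sqrt(62)/62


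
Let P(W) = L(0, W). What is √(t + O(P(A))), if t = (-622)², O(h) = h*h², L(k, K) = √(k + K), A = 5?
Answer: √(386884 + 5*√5) ≈ 622.01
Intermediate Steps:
L(k, K) = √(K + k)
P(W) = √W (P(W) = √(W + 0) = √W)
O(h) = h³
t = 386884
√(t + O(P(A))) = √(386884 + (√5)³) = √(386884 + 5*√5)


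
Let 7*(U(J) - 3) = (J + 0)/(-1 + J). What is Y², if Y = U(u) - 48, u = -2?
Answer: 889249/441 ≈ 2016.4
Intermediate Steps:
U(J) = 3 + J/(7*(-1 + J)) (U(J) = 3 + ((J + 0)/(-1 + J))/7 = 3 + (J/(-1 + J))/7 = 3 + J/(7*(-1 + J)))
Y = -943/21 (Y = (-21 + 22*(-2))/(7*(-1 - 2)) - 48 = (⅐)*(-21 - 44)/(-3) - 48 = (⅐)*(-⅓)*(-65) - 48 = 65/21 - 48 = -943/21 ≈ -44.905)
Y² = (-943/21)² = 889249/441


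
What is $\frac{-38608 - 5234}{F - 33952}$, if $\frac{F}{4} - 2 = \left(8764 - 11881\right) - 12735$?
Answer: $\frac{21921}{48676} \approx 0.45035$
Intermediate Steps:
$F = -63400$ ($F = 8 + 4 \left(\left(8764 - 11881\right) - 12735\right) = 8 + 4 \left(-3117 - 12735\right) = 8 + 4 \left(-15852\right) = 8 - 63408 = -63400$)
$\frac{-38608 - 5234}{F - 33952} = \frac{-38608 - 5234}{-63400 - 33952} = - \frac{43842}{-97352} = \left(-43842\right) \left(- \frac{1}{97352}\right) = \frac{21921}{48676}$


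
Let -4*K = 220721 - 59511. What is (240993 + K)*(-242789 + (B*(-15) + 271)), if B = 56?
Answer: -48839638699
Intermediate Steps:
K = -80605/2 (K = -(220721 - 59511)/4 = -¼*161210 = -80605/2 ≈ -40303.)
(240993 + K)*(-242789 + (B*(-15) + 271)) = (240993 - 80605/2)*(-242789 + (56*(-15) + 271)) = 401381*(-242789 + (-840 + 271))/2 = 401381*(-242789 - 569)/2 = (401381/2)*(-243358) = -48839638699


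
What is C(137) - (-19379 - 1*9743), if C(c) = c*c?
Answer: 47891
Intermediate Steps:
C(c) = c**2
C(137) - (-19379 - 1*9743) = 137**2 - (-19379 - 1*9743) = 18769 - (-19379 - 9743) = 18769 - 1*(-29122) = 18769 + 29122 = 47891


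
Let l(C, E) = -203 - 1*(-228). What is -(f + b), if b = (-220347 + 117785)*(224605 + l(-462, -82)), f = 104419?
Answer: 23038397641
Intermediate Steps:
l(C, E) = 25 (l(C, E) = -203 + 228 = 25)
b = -23038502060 (b = (-220347 + 117785)*(224605 + 25) = -102562*224630 = -23038502060)
-(f + b) = -(104419 - 23038502060) = -1*(-23038397641) = 23038397641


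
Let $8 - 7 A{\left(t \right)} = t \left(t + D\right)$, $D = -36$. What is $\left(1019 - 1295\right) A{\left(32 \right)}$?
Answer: $- \frac{37536}{7} \approx -5362.3$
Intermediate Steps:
$A{\left(t \right)} = \frac{8}{7} - \frac{t \left(-36 + t\right)}{7}$ ($A{\left(t \right)} = \frac{8}{7} - \frac{t \left(t - 36\right)}{7} = \frac{8}{7} - \frac{t \left(-36 + t\right)}{7}$)
$\left(1019 - 1295\right) A{\left(32 \right)} = \left(1019 - 1295\right) \left(\frac{8}{7} - \frac{32^{2}}{7} + \frac{36}{7} \cdot 32\right) = - 276 \left(\frac{8}{7} - \frac{1024}{7} + \frac{1152}{7}\right) = \left(-276\right) \frac{136}{7} = - \frac{37536}{7}$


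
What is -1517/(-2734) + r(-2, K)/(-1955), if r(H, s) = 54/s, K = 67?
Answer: 198556609/358112990 ≈ 0.55445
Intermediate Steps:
-1517/(-2734) + r(-2, K)/(-1955) = -1517/(-2734) + (54/67)/(-1955) = -1517*(-1/2734) + (54*(1/67))*(-1/1955) = 1517/2734 + (54/67)*(-1/1955) = 1517/2734 - 54/130985 = 198556609/358112990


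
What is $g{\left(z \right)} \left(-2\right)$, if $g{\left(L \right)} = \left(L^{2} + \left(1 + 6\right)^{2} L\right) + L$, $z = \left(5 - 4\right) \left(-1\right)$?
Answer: $98$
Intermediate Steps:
$z = -1$ ($z = 1 \left(-1\right) = -1$)
$g{\left(L \right)} = L^{2} + 50 L$ ($g{\left(L \right)} = \left(L^{2} + 7^{2} L\right) + L = \left(L^{2} + 49 L\right) + L = L^{2} + 50 L$)
$g{\left(z \right)} \left(-2\right) = - (50 - 1) \left(-2\right) = \left(-1\right) 49 \left(-2\right) = \left(-49\right) \left(-2\right) = 98$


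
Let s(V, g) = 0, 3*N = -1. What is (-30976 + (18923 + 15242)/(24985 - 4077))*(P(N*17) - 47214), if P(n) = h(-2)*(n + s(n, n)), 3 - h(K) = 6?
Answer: 30565345593471/20908 ≈ 1.4619e+9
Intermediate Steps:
N = -⅓ (N = (⅓)*(-1) = -⅓ ≈ -0.33333)
h(K) = -3 (h(K) = 3 - 1*6 = 3 - 6 = -3)
P(n) = -3*n (P(n) = -3*(n + 0) = -3*n)
(-30976 + (18923 + 15242)/(24985 - 4077))*(P(N*17) - 47214) = (-30976 + (18923 + 15242)/(24985 - 4077))*(-(-1)*17 - 47214) = (-30976 + 34165/20908)*(-3*(-17/3) - 47214) = (-30976 + 34165*(1/20908))*(17 - 47214) = (-30976 + 34165/20908)*(-47197) = -647612043/20908*(-47197) = 30565345593471/20908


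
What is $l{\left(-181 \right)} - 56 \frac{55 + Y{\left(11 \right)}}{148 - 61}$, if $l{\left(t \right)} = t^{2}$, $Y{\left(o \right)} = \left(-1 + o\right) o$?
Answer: $\frac{946989}{29} \approx 32655.0$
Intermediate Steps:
$Y{\left(o \right)} = o \left(-1 + o\right)$
$l{\left(-181 \right)} - 56 \frac{55 + Y{\left(11 \right)}}{148 - 61} = \left(-181\right)^{2} - 56 \frac{55 + 11 \left(-1 + 11\right)}{148 - 61} = 32761 - 56 \frac{55 + 11 \cdot 10}{87} = 32761 - 56 \left(55 + 110\right) \frac{1}{87} = 32761 - 56 \cdot 165 \cdot \frac{1}{87} = 32761 - \frac{3080}{29} = \frac{946989}{29}$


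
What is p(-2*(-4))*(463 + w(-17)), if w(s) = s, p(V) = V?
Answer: 3568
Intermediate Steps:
p(-2*(-4))*(463 + w(-17)) = (-2*(-4))*(463 - 17) = 8*446 = 3568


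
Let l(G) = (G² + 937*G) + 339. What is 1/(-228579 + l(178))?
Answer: -1/29770 ≈ -3.3591e-5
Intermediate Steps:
l(G) = 339 + G² + 937*G
1/(-228579 + l(178)) = 1/(-228579 + (339 + 178² + 937*178)) = 1/(-228579 + (339 + 31684 + 166786)) = 1/(-228579 + 198809) = 1/(-29770) = -1/29770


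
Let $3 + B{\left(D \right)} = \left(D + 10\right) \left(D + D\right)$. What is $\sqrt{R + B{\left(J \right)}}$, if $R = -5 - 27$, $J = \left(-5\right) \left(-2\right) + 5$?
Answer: $\sqrt{715} \approx 26.739$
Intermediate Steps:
$J = 15$ ($J = 10 + 5 = 15$)
$B{\left(D \right)} = -3 + 2 D \left(10 + D\right)$ ($B{\left(D \right)} = -3 + \left(D + 10\right) \left(D + D\right) = -3 + \left(10 + D\right) 2 D = -3 + 2 D \left(10 + D\right)$)
$R = -32$ ($R = -5 - 27 = -32$)
$\sqrt{R + B{\left(J \right)}} = \sqrt{-32 + \left(-3 + 2 \cdot 15^{2} + 20 \cdot 15\right)} = \sqrt{-32 + \left(-3 + 2 \cdot 225 + 300\right)} = \sqrt{-32 + \left(-3 + 450 + 300\right)} = \sqrt{-32 + 747} = \sqrt{715}$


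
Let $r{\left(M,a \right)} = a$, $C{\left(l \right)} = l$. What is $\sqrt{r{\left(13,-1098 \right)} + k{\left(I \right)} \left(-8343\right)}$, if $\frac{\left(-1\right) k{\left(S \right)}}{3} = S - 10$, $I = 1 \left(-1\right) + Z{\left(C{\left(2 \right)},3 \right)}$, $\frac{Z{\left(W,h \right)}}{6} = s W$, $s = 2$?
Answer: $3 \sqrt{36031} \approx 569.46$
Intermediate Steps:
$Z{\left(W,h \right)} = 12 W$ ($Z{\left(W,h \right)} = 6 \cdot 2 W = 12 W$)
$I = 23$ ($I = 1 \left(-1\right) + 12 \cdot 2 = -1 + 24 = 23$)
$k{\left(S \right)} = 30 - 3 S$ ($k{\left(S \right)} = - 3 \left(S - 10\right) = - 3 \left(-10 + S\right) = 30 - 3 S$)
$\sqrt{r{\left(13,-1098 \right)} + k{\left(I \right)} \left(-8343\right)} = \sqrt{-1098 + \left(30 - 69\right) \left(-8343\right)} = \sqrt{-1098 - -325377} = \sqrt{-1098 + 325377} = \sqrt{324279} = 3 \sqrt{36031}$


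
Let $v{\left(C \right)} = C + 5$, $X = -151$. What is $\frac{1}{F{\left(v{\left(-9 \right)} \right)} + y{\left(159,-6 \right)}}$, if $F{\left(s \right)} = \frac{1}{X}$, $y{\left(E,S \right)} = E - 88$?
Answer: $\frac{151}{10720} \approx 0.014086$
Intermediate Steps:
$y{\left(E,S \right)} = -88 + E$
$v{\left(C \right)} = 5 + C$
$F{\left(s \right)} = - \frac{1}{151}$ ($F{\left(s \right)} = \frac{1}{-151} = - \frac{1}{151}$)
$\frac{1}{F{\left(v{\left(-9 \right)} \right)} + y{\left(159,-6 \right)}} = \frac{1}{- \frac{1}{151} + \left(-88 + 159\right)} = \frac{1}{- \frac{1}{151} + 71} = \frac{1}{\frac{10720}{151}} = \frac{151}{10720}$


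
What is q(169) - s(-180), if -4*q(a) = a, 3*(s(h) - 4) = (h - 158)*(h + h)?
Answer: -162425/4 ≈ -40606.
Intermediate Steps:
s(h) = 4 + 2*h*(-158 + h)/3 (s(h) = 4 + ((h - 158)*(h + h))/3 = 4 + ((-158 + h)*(2*h))/3 = 4 + (2*h*(-158 + h))/3 = 4 + 2*h*(-158 + h)/3)
q(a) = -a/4
q(169) - s(-180) = -¼*169 - (4 - 316/3*(-180) + (⅔)*(-180)²) = -169/4 - (4 + 18960 + (⅔)*32400) = -169/4 - (4 + 18960 + 21600) = -169/4 - 1*40564 = -169/4 - 40564 = -162425/4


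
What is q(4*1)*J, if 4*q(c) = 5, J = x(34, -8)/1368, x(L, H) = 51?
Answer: 85/1824 ≈ 0.046601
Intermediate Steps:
J = 17/456 (J = 51/1368 = 51*(1/1368) = 17/456 ≈ 0.037281)
q(c) = 5/4 (q(c) = (¼)*5 = 5/4)
q(4*1)*J = (5/4)*(17/456) = 85/1824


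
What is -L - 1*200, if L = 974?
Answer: -1174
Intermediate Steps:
-L - 1*200 = -1*974 - 1*200 = -974 - 200 = -1174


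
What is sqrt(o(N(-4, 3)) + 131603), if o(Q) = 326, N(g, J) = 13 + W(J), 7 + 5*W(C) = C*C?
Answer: sqrt(131929) ≈ 363.22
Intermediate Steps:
W(C) = -7/5 + C**2/5 (W(C) = -7/5 + (C*C)/5 = -7/5 + C**2/5)
N(g, J) = 58/5 + J**2/5 (N(g, J) = 13 + (-7/5 + J**2/5) = 58/5 + J**2/5)
sqrt(o(N(-4, 3)) + 131603) = sqrt(326 + 131603) = sqrt(131929)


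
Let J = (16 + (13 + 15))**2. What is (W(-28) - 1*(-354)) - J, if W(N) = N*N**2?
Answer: -23534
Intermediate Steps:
W(N) = N**3
J = 1936 (J = (16 + 28)**2 = 44**2 = 1936)
(W(-28) - 1*(-354)) - J = ((-28)**3 - 1*(-354)) - 1*1936 = (-21952 + 354) - 1936 = -21598 - 1936 = -23534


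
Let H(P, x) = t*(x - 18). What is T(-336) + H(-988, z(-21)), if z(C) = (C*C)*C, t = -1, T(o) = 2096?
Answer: 11375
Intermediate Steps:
z(C) = C³ (z(C) = C²*C = C³)
H(P, x) = 18 - x (H(P, x) = -(x - 18) = -(-18 + x) = 18 - x)
T(-336) + H(-988, z(-21)) = 2096 + (18 - 1*(-21)³) = 2096 + (18 - 1*(-9261)) = 2096 + (18 + 9261) = 2096 + 9279 = 11375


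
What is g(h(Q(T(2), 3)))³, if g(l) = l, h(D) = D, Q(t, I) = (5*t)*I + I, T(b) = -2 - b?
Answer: -185193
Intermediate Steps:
Q(t, I) = I + 5*I*t (Q(t, I) = 5*I*t + I = I + 5*I*t)
g(h(Q(T(2), 3)))³ = (3*(1 + 5*(-2 - 1*2)))³ = (3*(1 + 5*(-2 - 2)))³ = (3*(1 + 5*(-4)))³ = (3*(1 - 20))³ = (3*(-19))³ = (-57)³ = -185193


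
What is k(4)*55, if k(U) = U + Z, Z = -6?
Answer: -110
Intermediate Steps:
k(U) = -6 + U (k(U) = U - 6 = -6 + U)
k(4)*55 = (-6 + 4)*55 = -2*55 = -110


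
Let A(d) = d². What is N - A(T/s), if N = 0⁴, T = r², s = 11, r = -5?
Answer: -625/121 ≈ -5.1653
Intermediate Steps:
T = 25 (T = (-5)² = 25)
N = 0
N - A(T/s) = 0 - (25/11)² = 0 - 1*625/121 = 0 - 625/121 = -625/121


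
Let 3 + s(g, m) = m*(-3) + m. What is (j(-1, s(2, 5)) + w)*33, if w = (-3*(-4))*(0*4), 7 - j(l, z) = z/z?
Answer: 198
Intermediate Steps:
s(g, m) = -3 - 2*m (s(g, m) = -3 + (m*(-3) + m) = -3 + (-3*m + m) = -3 - 2*m)
j(l, z) = 6 (j(l, z) = 7 - z/z = 7 - 1*1 = 7 - 1 = 6)
w = 0 (w = 12*0 = 0)
(j(-1, s(2, 5)) + w)*33 = (6 + 0)*33 = 6*33 = 198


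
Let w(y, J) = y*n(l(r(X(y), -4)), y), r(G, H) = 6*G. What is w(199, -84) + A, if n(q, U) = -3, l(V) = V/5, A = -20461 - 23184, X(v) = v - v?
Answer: -44242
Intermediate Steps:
X(v) = 0
A = -43645
l(V) = V/5 (l(V) = V*(⅕) = V/5)
w(y, J) = -3*y (w(y, J) = y*(-3) = -3*y)
w(199, -84) + A = -3*199 - 43645 = -597 - 43645 = -44242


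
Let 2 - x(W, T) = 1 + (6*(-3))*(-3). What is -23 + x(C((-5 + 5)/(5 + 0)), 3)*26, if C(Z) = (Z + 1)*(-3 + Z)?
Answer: -1401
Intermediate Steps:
C(Z) = (1 + Z)*(-3 + Z)
x(W, T) = -53 (x(W, T) = 2 - (1 + (6*(-3))*(-3)) = 2 - (1 - 18*(-3)) = 2 - (1 + 54) = 2 - 1*55 = 2 - 55 = -53)
-23 + x(C((-5 + 5)/(5 + 0)), 3)*26 = -23 - 53*26 = -23 - 1378 = -1401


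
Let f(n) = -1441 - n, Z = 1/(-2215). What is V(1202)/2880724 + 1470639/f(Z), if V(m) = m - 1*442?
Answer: -781988023996675/766227932778 ≈ -1020.6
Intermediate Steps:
Z = -1/2215 ≈ -0.00045147
V(m) = -442 + m (V(m) = m - 442 = -442 + m)
V(1202)/2880724 + 1470639/f(Z) = (-442 + 1202)/2880724 + 1470639/(-1441 - 1*(-1/2215)) = 760*(1/2880724) + 1470639/(-1441 + 1/2215) = 190/720181 + 1470639/(-3191814/2215) = 190/720181 + 1470639*(-2215/3191814) = 190/720181 - 1085821795/1063938 = -781988023996675/766227932778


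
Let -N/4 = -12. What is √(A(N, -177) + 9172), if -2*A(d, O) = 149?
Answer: √36390/2 ≈ 95.381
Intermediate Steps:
N = 48 (N = -4*(-12) = 48)
A(d, O) = -149/2 (A(d, O) = -½*149 = -149/2)
√(A(N, -177) + 9172) = √(-149/2 + 9172) = √(18195/2) = √36390/2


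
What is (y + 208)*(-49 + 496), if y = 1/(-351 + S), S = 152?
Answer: 18501777/199 ≈ 92974.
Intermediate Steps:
y = -1/199 (y = 1/(-351 + 152) = 1/(-199) = -1/199 ≈ -0.0050251)
(y + 208)*(-49 + 496) = (-1/199 + 208)*(-49 + 496) = (41391/199)*447 = 18501777/199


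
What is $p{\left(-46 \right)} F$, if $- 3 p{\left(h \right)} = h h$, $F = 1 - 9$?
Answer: $\frac{16928}{3} \approx 5642.7$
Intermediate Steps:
$F = -8$ ($F = 1 - 9 = -8$)
$p{\left(h \right)} = - \frac{h^{2}}{3}$ ($p{\left(h \right)} = - \frac{h h}{3} = - \frac{h^{2}}{3}$)
$p{\left(-46 \right)} F = - \frac{\left(-46\right)^{2}}{3} \left(-8\right) = \left(- \frac{1}{3}\right) 2116 \left(-8\right) = \left(- \frac{2116}{3}\right) \left(-8\right) = \frac{16928}{3}$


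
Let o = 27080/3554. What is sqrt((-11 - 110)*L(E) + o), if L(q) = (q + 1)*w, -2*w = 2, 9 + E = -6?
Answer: I*sqrt(5325132346)/1777 ≈ 41.066*I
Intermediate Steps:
E = -15 (E = -9 - 6 = -15)
w = -1 (w = -1/2*2 = -1)
L(q) = -1 - q (L(q) = (q + 1)*(-1) = (1 + q)*(-1) = -1 - q)
o = 13540/1777 (o = 27080*(1/3554) = 13540/1777 ≈ 7.6196)
sqrt((-11 - 110)*L(E) + o) = sqrt((-11 - 110)*(-1 - 1*(-15)) + 13540/1777) = sqrt(-121*(-1 + 15) + 13540/1777) = sqrt(-121*14 + 13540/1777) = sqrt(-1694 + 13540/1777) = sqrt(-2996698/1777) = I*sqrt(5325132346)/1777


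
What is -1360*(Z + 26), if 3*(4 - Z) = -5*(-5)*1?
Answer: -88400/3 ≈ -29467.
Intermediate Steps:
Z = -13/3 (Z = 4 - (-5*(-5))/3 = 4 - 25/3 = -13/3 ≈ -4.3333)
-1360*(Z + 26) = -1360*(-13/3 + 26) = -1360*65/3 = -40*2210/3 = -88400/3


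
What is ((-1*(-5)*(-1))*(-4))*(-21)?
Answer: -420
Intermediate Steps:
((-1*(-5)*(-1))*(-4))*(-21) = ((5*(-1))*(-4))*(-21) = -5*(-4)*(-21) = 20*(-21) = -420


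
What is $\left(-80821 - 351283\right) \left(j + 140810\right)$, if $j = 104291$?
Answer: $-105909122504$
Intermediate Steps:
$\left(-80821 - 351283\right) \left(j + 140810\right) = \left(-80821 - 351283\right) \left(104291 + 140810\right) = \left(-432104\right) 245101 = -105909122504$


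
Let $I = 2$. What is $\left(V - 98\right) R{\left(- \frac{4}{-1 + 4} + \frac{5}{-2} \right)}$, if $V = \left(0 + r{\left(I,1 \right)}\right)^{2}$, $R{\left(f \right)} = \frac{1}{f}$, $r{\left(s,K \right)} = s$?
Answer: $\frac{564}{23} \approx 24.522$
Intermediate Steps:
$V = 4$ ($V = \left(0 + 2\right)^{2} = 2^{2} = 4$)
$\left(V - 98\right) R{\left(- \frac{4}{-1 + 4} + \frac{5}{-2} \right)} = \frac{4 - 98}{- \frac{4}{-1 + 4} + \frac{5}{-2}} = - \frac{94}{- \frac{4}{3} + 5 \left(- \frac{1}{2}\right)} = - \frac{94}{\left(-4\right) \frac{1}{3} - \frac{5}{2}} = - \frac{94}{- \frac{4}{3} - \frac{5}{2}} = - \frac{94}{- \frac{23}{6}} = \left(-94\right) \left(- \frac{6}{23}\right) = \frac{564}{23}$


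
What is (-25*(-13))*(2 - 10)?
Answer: -2600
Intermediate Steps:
(-25*(-13))*(2 - 10) = 325*(-8) = -2600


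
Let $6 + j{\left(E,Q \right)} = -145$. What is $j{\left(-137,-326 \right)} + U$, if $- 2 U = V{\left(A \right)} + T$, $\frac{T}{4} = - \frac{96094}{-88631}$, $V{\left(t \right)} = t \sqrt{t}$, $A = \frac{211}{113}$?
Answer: $- \frac{13575469}{88631} - \frac{211 \sqrt{23843}}{25538} \approx -154.44$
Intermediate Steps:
$A = \frac{211}{113}$ ($A = 211 \cdot \frac{1}{113} = \frac{211}{113} \approx 1.8673$)
$V{\left(t \right)} = t^{\frac{3}{2}}$
$j{\left(E,Q \right)} = -151$ ($j{\left(E,Q \right)} = -6 - 145 = -151$)
$T = \frac{384376}{88631}$ ($T = 4 \left(- \frac{96094}{-88631}\right) = 4 \left(\left(-96094\right) \left(- \frac{1}{88631}\right)\right) = 4 \cdot \frac{96094}{88631} = \frac{384376}{88631} \approx 4.3368$)
$U = - \frac{192188}{88631} - \frac{211 \sqrt{23843}}{25538}$ ($U = - \frac{\left(\frac{211}{113}\right)^{\frac{3}{2}} + \frac{384376}{88631}}{2} = - \frac{\frac{211 \sqrt{23843}}{12769} + \frac{384376}{88631}}{2} = - \frac{\frac{384376}{88631} + \frac{211 \sqrt{23843}}{12769}}{2} = - \frac{192188}{88631} - \frac{211 \sqrt{23843}}{25538} \approx -3.4442$)
$j{\left(-137,-326 \right)} + U = -151 - \left(\frac{192188}{88631} + \frac{211 \sqrt{23843}}{25538}\right) = - \frac{13575469}{88631} - \frac{211 \sqrt{23843}}{25538}$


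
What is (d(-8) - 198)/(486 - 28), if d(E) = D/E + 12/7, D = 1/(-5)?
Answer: -54953/128240 ≈ -0.42852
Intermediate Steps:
D = -⅕ ≈ -0.20000
d(E) = 12/7 - 1/(5*E) (d(E) = -1/(5*E) + 12/7 = 12/7 - 1/(5*E))
(d(-8) - 198)/(486 - 28) = ((1/35)*(-7 + 60*(-8))/(-8) - 198)/(486 - 28) = ((1/35)*(-⅛)*(-7 - 480) - 198)/458 = ((1/35)*(-⅛)*(-487) - 198)*(1/458) = (487/280 - 198)*(1/458) = -54953/280*1/458 = -54953/128240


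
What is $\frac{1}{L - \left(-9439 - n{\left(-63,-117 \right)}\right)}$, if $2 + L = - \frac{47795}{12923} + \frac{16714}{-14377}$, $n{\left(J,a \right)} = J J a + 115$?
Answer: $- \frac{185793971}{84503902827928} \approx -2.1986 \cdot 10^{-6}$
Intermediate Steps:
$n{\left(J,a \right)} = 115 + a J^{2}$ ($n{\left(J,a \right)} = J^{2} a + 115 = a J^{2} + 115 = 115 + a J^{2}$)
$L = - \frac{1274731679}{185793971}$ ($L = -2 + \left(- \frac{47795}{12923} + \frac{16714}{-14377}\right) = -2 + \left(\left(-47795\right) \frac{1}{12923} + 16714 \left(- \frac{1}{14377}\right)\right) = -2 - \frac{903143737}{185793971} = - \frac{1274731679}{185793971} \approx -6.861$)
$\frac{1}{L - \left(-9439 - n{\left(-63,-117 \right)}\right)} = \frac{1}{- \frac{1274731679}{185793971} + \left(\left(\left(-7347 + \left(115 - 117 \left(-63\right)^{2}\right)\right) - 1913\right) - -18699\right)} = \frac{1}{- \frac{1274731679}{185793971} + \left(\left(\left(-7347 + \left(115 - 464373\right)\right) - 1913\right) + 18699\right)} = \frac{1}{- \frac{1274731679}{185793971} + \left(\left(\left(-7347 - 464258\right) - 1913\right) + 18699\right)} = \frac{1}{- \frac{1274731679}{185793971} + \left(\left(-471605 - 1913\right) + 18699\right)} = \frac{1}{- \frac{1274731679}{185793971} + \left(-473518 + 18699\right)} = \frac{1}{- \frac{1274731679}{185793971} - 454819} = \frac{1}{- \frac{84503902827928}{185793971}} = - \frac{185793971}{84503902827928}$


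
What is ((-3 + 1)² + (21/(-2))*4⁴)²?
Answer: 7203856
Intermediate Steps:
((-3 + 1)² + (21/(-2))*4⁴)² = ((-2)² + (21*(-½))*256)² = (4 - 21/2*256)² = (4 - 2688)² = (-2684)² = 7203856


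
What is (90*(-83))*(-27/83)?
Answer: 2430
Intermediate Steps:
(90*(-83))*(-27/83) = -(-201690)/83 = -7470*(-27/83) = 2430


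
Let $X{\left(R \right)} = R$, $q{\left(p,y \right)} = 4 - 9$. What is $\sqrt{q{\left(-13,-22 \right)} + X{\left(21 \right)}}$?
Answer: $4$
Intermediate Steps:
$q{\left(p,y \right)} = -5$
$\sqrt{q{\left(-13,-22 \right)} + X{\left(21 \right)}} = \sqrt{-5 + 21} = \sqrt{16} = 4$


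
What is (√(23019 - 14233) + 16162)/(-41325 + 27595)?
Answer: -8081/6865 - √8786/13730 ≈ -1.1840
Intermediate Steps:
(√(23019 - 14233) + 16162)/(-41325 + 27595) = (√8786 + 16162)/(-13730) = (16162 + √8786)*(-1/13730) = -8081/6865 - √8786/13730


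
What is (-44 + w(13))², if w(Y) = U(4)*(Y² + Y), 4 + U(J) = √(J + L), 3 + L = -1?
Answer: 595984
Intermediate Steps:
L = -4 (L = -3 - 1 = -4)
U(J) = -4 + √(-4 + J) (U(J) = -4 + √(J - 4) = -4 + √(-4 + J))
w(Y) = -4*Y - 4*Y² (w(Y) = (-4 + √(-4 + 4))*(Y² + Y) = (-4 + √0)*(Y + Y²) = (-4 + 0)*(Y + Y²) = -4*(Y + Y²) = -4*Y - 4*Y²)
(-44 + w(13))² = (-44 - 4*13*(1 + 13))² = (-44 - 4*13*14)² = (-44 - 728)² = (-772)² = 595984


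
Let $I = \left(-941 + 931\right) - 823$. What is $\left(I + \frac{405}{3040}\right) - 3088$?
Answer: $- \frac{2383887}{608} \approx -3920.9$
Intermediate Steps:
$I = -833$ ($I = -10 - 823 = -833$)
$\left(I + \frac{405}{3040}\right) - 3088 = \left(-833 + \frac{405}{3040}\right) - 3088 = \left(-833 + 405 \cdot \frac{1}{3040}\right) - 3088 = \left(-833 + \frac{81}{608}\right) - 3088 = - \frac{506383}{608} - 3088 = - \frac{2383887}{608}$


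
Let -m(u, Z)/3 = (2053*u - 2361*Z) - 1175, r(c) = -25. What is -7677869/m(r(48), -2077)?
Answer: 7677869/14553891 ≈ 0.52755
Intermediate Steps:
m(u, Z) = 3525 - 6159*u + 7083*Z (m(u, Z) = -3*((2053*u - 2361*Z) - 1175) = -3*((-2361*Z + 2053*u) - 1175) = -3*(-1175 - 2361*Z + 2053*u) = 3525 - 6159*u + 7083*Z)
-7677869/m(r(48), -2077) = -7677869/(3525 - 6159*(-25) + 7083*(-2077)) = -7677869/(3525 + 153975 - 14711391) = -7677869/(-14553891) = -7677869*(-1/14553891) = 7677869/14553891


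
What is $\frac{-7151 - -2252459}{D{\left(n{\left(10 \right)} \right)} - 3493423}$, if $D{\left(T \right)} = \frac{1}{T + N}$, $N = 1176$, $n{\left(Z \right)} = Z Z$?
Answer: $- \frac{955004336}{1485869249} \approx -0.64272$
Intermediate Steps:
$n{\left(Z \right)} = Z^{2}$
$D{\left(T \right)} = \frac{1}{1176 + T}$ ($D{\left(T \right)} = \frac{1}{T + 1176} = \frac{1}{1176 + T}$)
$\frac{-7151 - -2252459}{D{\left(n{\left(10 \right)} \right)} - 3493423} = \frac{-7151 - -2252459}{\frac{1}{1176 + 10^{2}} - 3493423} = \frac{-7151 + 2252459}{\frac{1}{1176 + 100} - 3493423} = \frac{2245308}{\frac{1}{1276} - 3493423} = \frac{2245308}{- \frac{4457607747}{1276}} = 2245308 \left(- \frac{1276}{4457607747}\right) = - \frac{955004336}{1485869249}$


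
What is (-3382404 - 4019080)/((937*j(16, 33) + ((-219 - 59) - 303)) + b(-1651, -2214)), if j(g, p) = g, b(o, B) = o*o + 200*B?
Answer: -1850371/574353 ≈ -3.2217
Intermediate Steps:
b(o, B) = o**2 + 200*B
(-3382404 - 4019080)/((937*j(16, 33) + ((-219 - 59) - 303)) + b(-1651, -2214)) = (-3382404 - 4019080)/((937*16 + ((-219 - 59) - 303)) + ((-1651)**2 + 200*(-2214))) = -7401484/((14992 + (-278 - 303)) + (2725801 - 442800)) = -7401484/((14992 - 581) + 2283001) = -7401484/(14411 + 2283001) = -7401484/2297412 = -7401484*1/2297412 = -1850371/574353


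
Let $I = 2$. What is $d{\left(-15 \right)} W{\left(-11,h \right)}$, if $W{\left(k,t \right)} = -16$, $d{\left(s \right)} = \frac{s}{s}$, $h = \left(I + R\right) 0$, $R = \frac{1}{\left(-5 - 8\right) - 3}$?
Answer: $-16$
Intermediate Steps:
$R = - \frac{1}{16}$ ($R = \frac{1}{\left(-5 - 8\right) - 3} = \frac{1}{-13 - 3} = \frac{1}{-16} = - \frac{1}{16} \approx -0.0625$)
$h = 0$ ($h = \left(2 - \frac{1}{16}\right) 0 = \frac{31}{16} \cdot 0 = 0$)
$d{\left(s \right)} = 1$
$d{\left(-15 \right)} W{\left(-11,h \right)} = 1 \left(-16\right) = -16$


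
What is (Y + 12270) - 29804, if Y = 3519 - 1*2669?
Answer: -16684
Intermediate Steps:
Y = 850 (Y = 3519 - 2669 = 850)
(Y + 12270) - 29804 = (850 + 12270) - 29804 = 13120 - 29804 = -16684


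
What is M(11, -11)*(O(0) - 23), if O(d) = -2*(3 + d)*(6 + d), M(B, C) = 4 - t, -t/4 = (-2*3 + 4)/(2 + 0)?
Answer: 0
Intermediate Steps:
t = 4 (t = -4*(-2*3 + 4)/(2 + 0) = -4*(-6 + 4)/2 = -(-8)/2 = -4*(-1) = 4)
M(B, C) = 0 (M(B, C) = 4 - 1*4 = 4 - 4 = 0)
O(d) = -2*(3 + d)*(6 + d)
M(11, -11)*(O(0) - 23) = 0*((-36 - 18*0 - 2*0²) - 23) = 0*((-36 + 0 - 2*0) - 23) = 0*((-36 + 0 + 0) - 23) = 0*(-36 - 23) = 0*(-59) = 0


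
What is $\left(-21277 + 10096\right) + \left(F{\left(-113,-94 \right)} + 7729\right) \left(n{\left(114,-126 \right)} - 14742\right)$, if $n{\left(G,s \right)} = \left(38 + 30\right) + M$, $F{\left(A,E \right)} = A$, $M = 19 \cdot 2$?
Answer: $-111478957$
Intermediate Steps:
$M = 38$
$n{\left(G,s \right)} = 106$ ($n{\left(G,s \right)} = \left(38 + 30\right) + 38 = 68 + 38 = 106$)
$\left(-21277 + 10096\right) + \left(F{\left(-113,-94 \right)} + 7729\right) \left(n{\left(114,-126 \right)} - 14742\right) = \left(-21277 + 10096\right) + \left(-113 + 7729\right) \left(106 - 14742\right) = -11181 + 7616 \left(-14636\right) = -11181 - 111467776 = -111478957$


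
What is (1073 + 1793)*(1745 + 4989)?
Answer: 19299644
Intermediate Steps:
(1073 + 1793)*(1745 + 4989) = 2866*6734 = 19299644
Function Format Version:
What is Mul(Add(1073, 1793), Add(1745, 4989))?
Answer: 19299644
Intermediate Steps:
Mul(Add(1073, 1793), Add(1745, 4989)) = Mul(2866, 6734) = 19299644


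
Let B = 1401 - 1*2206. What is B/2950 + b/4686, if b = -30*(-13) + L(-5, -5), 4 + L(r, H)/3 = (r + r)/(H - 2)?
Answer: -617047/3225530 ≈ -0.19130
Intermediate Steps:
L(r, H) = -12 + 6*r/(-2 + H) (L(r, H) = -12 + 3*((r + r)/(H - 2)) = -12 + 3*((2*r)/(-2 + H)) = -12 + 3*(2*r/(-2 + H)) = -12 + 6*r/(-2 + H))
B = -805 (B = 1401 - 2206 = -805)
b = 2676/7 (b = -30*(-13) + 6*(4 - 5 - 2*(-5))/(-2 - 5) = 390 + 6*(4 - 5 + 10)/(-7) = 390 + 6*(-1/7)*9 = 390 - 54/7 = 2676/7 ≈ 382.29)
B/2950 + b/4686 = -805/2950 + (2676/7)/4686 = -805*1/2950 + (2676/7)*(1/4686) = -161/590 + 446/5467 = -617047/3225530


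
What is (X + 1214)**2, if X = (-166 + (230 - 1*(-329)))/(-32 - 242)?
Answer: 110385411049/75076 ≈ 1.4703e+6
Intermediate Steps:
X = -393/274 (X = (-166 + (230 + 329))/(-274) = (-166 + 559)*(-1/274) = 393*(-1/274) = -393/274 ≈ -1.4343)
(X + 1214)**2 = (-393/274 + 1214)**2 = (332243/274)**2 = 110385411049/75076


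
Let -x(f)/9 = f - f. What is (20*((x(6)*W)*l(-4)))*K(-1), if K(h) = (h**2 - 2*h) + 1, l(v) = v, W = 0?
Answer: 0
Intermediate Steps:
K(h) = 1 + h**2 - 2*h
x(f) = 0 (x(f) = -9*(f - f) = -9*0 = 0)
(20*((x(6)*W)*l(-4)))*K(-1) = (20*((0*0)*(-4)))*(1 + (-1)**2 - 2*(-1)) = (20*(0*(-4)))*(1 + 1 + 2) = (20*0)*4 = 0*4 = 0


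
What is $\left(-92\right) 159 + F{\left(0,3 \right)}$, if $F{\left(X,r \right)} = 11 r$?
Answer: $-14595$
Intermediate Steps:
$\left(-92\right) 159 + F{\left(0,3 \right)} = \left(-92\right) 159 + 11 \cdot 3 = -14628 + 33 = -14595$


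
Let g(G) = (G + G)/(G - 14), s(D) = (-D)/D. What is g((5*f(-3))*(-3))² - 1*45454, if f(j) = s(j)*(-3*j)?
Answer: -665419114/14641 ≈ -45449.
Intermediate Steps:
s(D) = -1
f(j) = 3*j (f(j) = -(-3)*j = 3*j)
g(G) = 2*G/(-14 + G) (g(G) = (2*G)/(-14 + G) = 2*G/(-14 + G))
g((5*f(-3))*(-3))² - 1*45454 = (2*((5*(3*(-3)))*(-3))/(-14 + (5*(3*(-3)))*(-3)))² - 1*45454 = (2*((5*(-9))*(-3))/(-14 + (5*(-9))*(-3)))² - 45454 = (2*(-45*(-3))/(-14 - 45*(-3)))² - 45454 = (2*135/(-14 + 135))² - 45454 = (2*135/121)² - 45454 = (2*135*(1/121))² - 45454 = (270/121)² - 45454 = 72900/14641 - 45454 = -665419114/14641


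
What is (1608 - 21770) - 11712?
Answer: -31874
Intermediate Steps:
(1608 - 21770) - 11712 = -20162 - 11712 = -31874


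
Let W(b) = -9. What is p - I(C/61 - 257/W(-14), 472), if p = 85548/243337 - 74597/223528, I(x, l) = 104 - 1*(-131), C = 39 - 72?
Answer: -12781298576805/54392632936 ≈ -234.98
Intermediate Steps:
C = -33
I(x, l) = 235 (I(x, l) = 104 + 131 = 235)
p = 970163155/54392632936 (p = 85548*(1/243337) - 74597*1/223528 = 85548/243337 - 74597/223528 = 970163155/54392632936 ≈ 0.017836)
p - I(C/61 - 257/W(-14), 472) = 970163155/54392632936 - 1*235 = 970163155/54392632936 - 235 = -12781298576805/54392632936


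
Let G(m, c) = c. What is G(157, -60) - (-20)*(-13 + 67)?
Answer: 1020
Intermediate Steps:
G(157, -60) - (-20)*(-13 + 67) = -60 - (-20)*(-13 + 67) = -60 - (-20)*54 = -60 - 1*(-1080) = -60 + 1080 = 1020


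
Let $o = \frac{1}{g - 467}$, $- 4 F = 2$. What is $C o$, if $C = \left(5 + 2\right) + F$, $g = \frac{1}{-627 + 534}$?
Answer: $- \frac{1209}{86864} \approx -0.013918$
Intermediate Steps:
$F = - \frac{1}{2}$ ($F = \left(- \frac{1}{4}\right) 2 = - \frac{1}{2} \approx -0.5$)
$g = - \frac{1}{93}$ ($g = \frac{1}{-93} = - \frac{1}{93} \approx -0.010753$)
$o = - \frac{93}{43432}$ ($o = \frac{1}{- \frac{1}{93} - 467} = \frac{1}{- \frac{43432}{93}} = - \frac{93}{43432} \approx -0.0021413$)
$C = \frac{13}{2}$ ($C = \left(5 + 2\right) - \frac{1}{2} = 7 - \frac{1}{2} = \frac{13}{2} \approx 6.5$)
$C o = \frac{13}{2} \left(- \frac{93}{43432}\right) = - \frac{1209}{86864}$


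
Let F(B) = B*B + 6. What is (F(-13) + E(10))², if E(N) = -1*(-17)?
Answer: 36864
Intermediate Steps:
F(B) = 6 + B² (F(B) = B² + 6 = 6 + B²)
E(N) = 17
(F(-13) + E(10))² = ((6 + (-13)²) + 17)² = ((6 + 169) + 17)² = (175 + 17)² = 192² = 36864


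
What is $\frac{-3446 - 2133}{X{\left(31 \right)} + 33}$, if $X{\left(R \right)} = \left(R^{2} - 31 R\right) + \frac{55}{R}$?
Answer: $- \frac{24707}{154} \approx -160.44$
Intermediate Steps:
$X{\left(R \right)} = R^{2} - 31 R + \frac{55}{R}$
$\frac{-3446 - 2133}{X{\left(31 \right)} + 33} = \frac{-3446 - 2133}{\frac{55 + 31^{2} \left(-31 + 31\right)}{31} + 33} = - \frac{5579}{\frac{55 + 961 \cdot 0}{31} + 33} = - \frac{5579}{\frac{55 + 0}{31} + 33} = - \frac{5579}{\frac{1}{31} \cdot 55 + 33} = - \frac{5579}{\frac{55}{31} + 33} = - \frac{5579}{\frac{1078}{31}} = \left(-5579\right) \frac{31}{1078} = - \frac{24707}{154}$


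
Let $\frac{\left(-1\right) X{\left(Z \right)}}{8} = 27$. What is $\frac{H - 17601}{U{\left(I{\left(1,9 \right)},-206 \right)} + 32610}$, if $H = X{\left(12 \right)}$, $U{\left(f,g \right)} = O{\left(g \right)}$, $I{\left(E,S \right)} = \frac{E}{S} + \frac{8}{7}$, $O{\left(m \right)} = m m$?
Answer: $- \frac{17817}{75046} \approx -0.23741$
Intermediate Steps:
$O{\left(m \right)} = m^{2}$
$I{\left(E,S \right)} = \frac{8}{7} + \frac{E}{S}$ ($I{\left(E,S \right)} = \frac{E}{S} + 8 \cdot \frac{1}{7} = \frac{E}{S} + \frac{8}{7} = \frac{8}{7} + \frac{E}{S}$)
$U{\left(f,g \right)} = g^{2}$
$X{\left(Z \right)} = -216$ ($X{\left(Z \right)} = \left(-8\right) 27 = -216$)
$H = -216$
$\frac{H - 17601}{U{\left(I{\left(1,9 \right)},-206 \right)} + 32610} = \frac{-216 - 17601}{\left(-206\right)^{2} + 32610} = - \frac{17817}{42436 + 32610} = - \frac{17817}{75046}$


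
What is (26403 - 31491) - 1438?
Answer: -6526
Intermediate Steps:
(26403 - 31491) - 1438 = -5088 - 1438 = -6526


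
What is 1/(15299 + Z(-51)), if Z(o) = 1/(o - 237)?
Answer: 288/4406111 ≈ 6.5364e-5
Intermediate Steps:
Z(o) = 1/(-237 + o)
1/(15299 + Z(-51)) = 1/(15299 + 1/(-237 - 51)) = 1/(15299 + 1/(-288)) = 1/(15299 - 1/288) = 1/(4406111/288) = 288/4406111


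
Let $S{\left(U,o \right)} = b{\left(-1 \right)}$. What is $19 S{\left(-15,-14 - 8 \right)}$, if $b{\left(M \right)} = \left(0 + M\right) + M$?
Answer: $-38$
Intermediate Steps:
$b{\left(M \right)} = 2 M$ ($b{\left(M \right)} = M + M = 2 M$)
$S{\left(U,o \right)} = -2$ ($S{\left(U,o \right)} = 2 \left(-1\right) = -2$)
$19 S{\left(-15,-14 - 8 \right)} = 19 \left(-2\right) = -38$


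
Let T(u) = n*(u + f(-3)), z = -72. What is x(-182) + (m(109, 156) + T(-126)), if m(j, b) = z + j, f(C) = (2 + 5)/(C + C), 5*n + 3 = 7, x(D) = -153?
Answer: -3266/15 ≈ -217.73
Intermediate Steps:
n = 4/5 (n = -3/5 + (1/5)*7 = -3/5 + 7/5 = 4/5 ≈ 0.80000)
f(C) = 7/(2*C) (f(C) = 7/((2*C)) = 7*(1/(2*C)) = 7/(2*C))
m(j, b) = -72 + j
T(u) = -14/15 + 4*u/5 (T(u) = 4*(u + (7/2)/(-3))/5 = 4*(u + (7/2)*(-1/3))/5 = 4*(u - 7/6)/5 = 4*(-7/6 + u)/5 = -14/15 + 4*u/5)
x(-182) + (m(109, 156) + T(-126)) = -153 + ((-72 + 109) + (-14/15 + (4/5)*(-126))) = -153 + (37 + (-14/15 - 504/5)) = -153 + (37 - 1526/15) = -153 - 971/15 = -3266/15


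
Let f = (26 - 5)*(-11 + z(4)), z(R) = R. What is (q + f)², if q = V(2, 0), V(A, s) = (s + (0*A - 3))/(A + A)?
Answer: 349281/16 ≈ 21830.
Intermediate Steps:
V(A, s) = (-3 + s)/(2*A) (V(A, s) = (s + (0 - 3))/((2*A)) = (s - 3)*(1/(2*A)) = (-3 + s)*(1/(2*A)) = (-3 + s)/(2*A))
f = -147 (f = (26 - 5)*(-11 + 4) = 21*(-7) = -147)
q = -¾ (q = (½)*(-3 + 0)/2 = (½)*(½)*(-3) = -¾ ≈ -0.75000)
(q + f)² = (-¾ - 147)² = (-591/4)² = 349281/16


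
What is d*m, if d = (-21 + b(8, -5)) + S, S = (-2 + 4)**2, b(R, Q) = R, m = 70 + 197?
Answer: -2403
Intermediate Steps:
m = 267
S = 4 (S = 2**2 = 4)
d = -9 (d = (-21 + 8) + 4 = -13 + 4 = -9)
d*m = -9*267 = -2403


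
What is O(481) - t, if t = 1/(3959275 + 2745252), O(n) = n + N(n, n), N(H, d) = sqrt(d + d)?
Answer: 3224877486/6704527 + sqrt(962) ≈ 512.02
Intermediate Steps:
N(H, d) = sqrt(2)*sqrt(d) (N(H, d) = sqrt(2*d) = sqrt(2)*sqrt(d))
O(n) = n + sqrt(2)*sqrt(n)
t = 1/6704527 ≈ 1.4915e-7
O(481) - t = (481 + sqrt(2)*sqrt(481)) - 1*1/6704527 = (481 + sqrt(962)) - 1/6704527 = 3224877486/6704527 + sqrt(962)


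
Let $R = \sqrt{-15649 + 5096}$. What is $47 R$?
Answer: $47 i \sqrt{10553} \approx 4828.2 i$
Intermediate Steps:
$R = i \sqrt{10553}$ ($R = \sqrt{-10553} = i \sqrt{10553} \approx 102.73 i$)
$47 R = 47 i \sqrt{10553}$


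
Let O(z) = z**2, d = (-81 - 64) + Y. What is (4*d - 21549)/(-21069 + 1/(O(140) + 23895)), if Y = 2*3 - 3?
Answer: 961978915/916396154 ≈ 1.0497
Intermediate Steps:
Y = 3 (Y = 6 - 3 = 3)
d = -142 (d = (-81 - 64) + 3 = -145 + 3 = -142)
(4*d - 21549)/(-21069 + 1/(O(140) + 23895)) = (4*(-142) - 21549)/(-21069 + 1/(140**2 + 23895)) = (-568 - 21549)/(-21069 + 1/(19600 + 23895)) = -22117/(-21069 + 1/43495) = -22117/(-916396154/43495) = -22117*(-43495/916396154) = 961978915/916396154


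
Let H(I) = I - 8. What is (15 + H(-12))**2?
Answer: 25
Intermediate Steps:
H(I) = -8 + I
(15 + H(-12))**2 = (15 + (-8 - 12))**2 = (15 - 20)**2 = (-5)**2 = 25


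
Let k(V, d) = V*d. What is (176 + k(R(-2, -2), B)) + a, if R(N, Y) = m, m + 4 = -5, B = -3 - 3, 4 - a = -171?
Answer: 405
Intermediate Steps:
a = 175 (a = 4 - 1*(-171) = 4 + 171 = 175)
B = -6
m = -9 (m = -4 - 5 = -9)
R(N, Y) = -9
(176 + k(R(-2, -2), B)) + a = (176 - 9*(-6)) + 175 = (176 + 54) + 175 = 230 + 175 = 405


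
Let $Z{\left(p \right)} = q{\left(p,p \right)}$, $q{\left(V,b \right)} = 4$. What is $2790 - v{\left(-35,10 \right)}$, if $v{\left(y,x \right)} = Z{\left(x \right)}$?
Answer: $2786$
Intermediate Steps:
$Z{\left(p \right)} = 4$
$v{\left(y,x \right)} = 4$
$2790 - v{\left(-35,10 \right)} = 2790 - 4 = 2786$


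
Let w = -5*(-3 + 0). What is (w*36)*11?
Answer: 5940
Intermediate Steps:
w = 15 (w = -5*(-3) = 15)
(w*36)*11 = (15*36)*11 = 540*11 = 5940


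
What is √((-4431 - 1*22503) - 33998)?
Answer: 2*I*√15233 ≈ 246.84*I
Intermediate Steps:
√((-4431 - 1*22503) - 33998) = √((-4431 - 22503) - 33998) = √(-26934 - 33998) = √(-60932) = 2*I*√15233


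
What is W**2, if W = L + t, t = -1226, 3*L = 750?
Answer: 952576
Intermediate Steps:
L = 250 (L = (1/3)*750 = 250)
W = -976 (W = 250 - 1226 = -976)
W**2 = (-976)**2 = 952576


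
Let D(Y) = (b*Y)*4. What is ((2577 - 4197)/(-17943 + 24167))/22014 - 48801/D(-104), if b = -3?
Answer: -7738978789/197910752 ≈ -39.103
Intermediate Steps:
D(Y) = -12*Y (D(Y) = -3*Y*4 = -12*Y)
((2577 - 4197)/(-17943 + 24167))/22014 - 48801/D(-104) = ((2577 - 4197)/(-17943 + 24167))/22014 - 48801/((-12*(-104))) = -1620/6224*(1/22014) - 48801/1248 = -1620*1/6224*(1/22014) - 48801*1/1248 = -405/1556*1/22014 - 16267/416 = -45/3805976 - 16267/416 = -7738978789/197910752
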